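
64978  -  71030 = - 6052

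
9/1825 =9/1825 = 0.00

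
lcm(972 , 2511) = 30132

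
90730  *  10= 907300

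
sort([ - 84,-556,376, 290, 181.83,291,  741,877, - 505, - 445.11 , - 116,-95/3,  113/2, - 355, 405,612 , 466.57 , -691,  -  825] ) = [ - 825, - 691,-556, - 505,  -  445.11, - 355,-116, - 84 ,- 95/3,113/2,  181.83, 290, 291 , 376 , 405, 466.57 , 612,741,877] 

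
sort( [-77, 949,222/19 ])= [ - 77,222/19,949] 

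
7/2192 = 7/2192= 0.00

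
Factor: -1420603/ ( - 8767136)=2^( - 5 )*7^( - 1) *39139^(-1 )*1420603^1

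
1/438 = 1/438= 0.00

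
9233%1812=173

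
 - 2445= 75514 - 77959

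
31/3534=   1/114 =0.01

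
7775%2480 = 335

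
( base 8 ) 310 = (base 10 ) 200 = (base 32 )68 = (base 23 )8g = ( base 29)6Q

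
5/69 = 5/69 = 0.07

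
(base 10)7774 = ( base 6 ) 55554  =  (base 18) 15hg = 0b1111001011110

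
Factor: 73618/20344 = 36809/10172 = 2^( - 2) *2543^( - 1)*36809^1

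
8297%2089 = 2030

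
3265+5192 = 8457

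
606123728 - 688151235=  - 82027507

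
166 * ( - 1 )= - 166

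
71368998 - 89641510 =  -18272512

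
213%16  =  5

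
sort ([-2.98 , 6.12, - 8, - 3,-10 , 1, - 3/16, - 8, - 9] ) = [ - 10, - 9, - 8 ,-8,- 3, - 2.98, - 3/16, 1, 6.12]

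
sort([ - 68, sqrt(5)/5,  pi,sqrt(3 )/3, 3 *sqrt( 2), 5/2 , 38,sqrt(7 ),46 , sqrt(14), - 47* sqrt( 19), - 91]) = [-47*sqrt(19),  -  91  , - 68,sqrt(5)/5,  sqrt(3)/3, 5/2,sqrt(7 ) , pi, sqrt(14 ),3 * sqrt(2 ),38,  46]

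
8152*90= 733680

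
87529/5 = 17505 + 4/5 = 17505.80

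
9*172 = 1548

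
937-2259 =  -1322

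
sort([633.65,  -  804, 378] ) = [ - 804 , 378 , 633.65 ]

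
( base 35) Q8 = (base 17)330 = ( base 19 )2A6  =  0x396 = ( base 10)918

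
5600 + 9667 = 15267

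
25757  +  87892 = 113649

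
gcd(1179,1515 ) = 3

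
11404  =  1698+9706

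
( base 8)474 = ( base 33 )9J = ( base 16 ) 13C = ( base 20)FG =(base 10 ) 316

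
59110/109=59110/109=542.29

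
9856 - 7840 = 2016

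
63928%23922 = 16084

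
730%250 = 230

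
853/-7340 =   -  853/7340  =  - 0.12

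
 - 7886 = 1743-9629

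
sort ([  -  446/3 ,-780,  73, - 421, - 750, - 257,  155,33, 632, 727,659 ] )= [  -  780, - 750,-421, - 257, - 446/3,  33,73 , 155, 632, 659, 727 ] 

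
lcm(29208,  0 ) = 0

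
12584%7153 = 5431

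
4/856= 1/214 = 0.00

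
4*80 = 320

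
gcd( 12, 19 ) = 1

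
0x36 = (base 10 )54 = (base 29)1P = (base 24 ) 26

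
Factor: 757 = 757^1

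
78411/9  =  26137/3=8712.33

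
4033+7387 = 11420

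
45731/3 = 15243 + 2/3 =15243.67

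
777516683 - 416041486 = 361475197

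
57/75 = 19/25 = 0.76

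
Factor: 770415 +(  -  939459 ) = - 169044 = -2^2*3^1*14087^1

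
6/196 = 3/98  =  0.03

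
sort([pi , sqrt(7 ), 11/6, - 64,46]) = [ - 64,11/6, sqrt( 7),pi , 46]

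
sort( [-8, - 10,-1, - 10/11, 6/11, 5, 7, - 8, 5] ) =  [ - 10,-8, - 8, - 1, - 10/11,6/11, 5, 5, 7]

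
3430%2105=1325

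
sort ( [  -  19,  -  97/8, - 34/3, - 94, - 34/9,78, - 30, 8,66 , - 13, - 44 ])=[ - 94, - 44, - 30 , - 19, - 13,  -  97/8 , - 34/3, - 34/9,8,  66,78 ] 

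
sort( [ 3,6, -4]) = [ - 4,3 , 6] 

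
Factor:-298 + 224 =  - 2^1*37^1=-74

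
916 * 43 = 39388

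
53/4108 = 53/4108 = 0.01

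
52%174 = 52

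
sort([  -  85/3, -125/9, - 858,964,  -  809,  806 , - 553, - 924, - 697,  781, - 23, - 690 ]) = [ - 924 , - 858, - 809, - 697,- 690,-553, - 85/3,-23, - 125/9, 781, 806, 964]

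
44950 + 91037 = 135987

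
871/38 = 871/38 = 22.92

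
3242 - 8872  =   - 5630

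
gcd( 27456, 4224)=2112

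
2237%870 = 497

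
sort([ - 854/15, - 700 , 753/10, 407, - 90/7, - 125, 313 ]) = [ - 700, - 125,-854/15 , -90/7,753/10, 313, 407 ]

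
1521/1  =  1521 = 1521.00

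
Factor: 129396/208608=2^ (-3)*53^(-1)*263^1=263/424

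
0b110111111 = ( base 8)677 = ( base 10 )447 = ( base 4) 12333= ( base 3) 121120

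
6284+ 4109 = 10393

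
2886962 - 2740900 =146062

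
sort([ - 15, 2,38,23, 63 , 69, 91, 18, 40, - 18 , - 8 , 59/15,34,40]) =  [ - 18, - 15, - 8, 2,59/15, 18 , 23, 34, 38, 40,40, 63, 69, 91 ]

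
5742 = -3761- - 9503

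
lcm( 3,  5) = 15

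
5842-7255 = -1413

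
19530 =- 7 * (-2790 )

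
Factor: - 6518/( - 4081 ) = 2^1*7^( -1 ) *11^(-1) * 53^( - 1)*3259^1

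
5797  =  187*31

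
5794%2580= 634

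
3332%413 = 28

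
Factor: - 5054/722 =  - 7= - 7^1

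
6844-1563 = 5281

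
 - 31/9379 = -1+9348/9379 = - 0.00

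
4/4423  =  4/4423 = 0.00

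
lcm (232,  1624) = 1624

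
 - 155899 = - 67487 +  - 88412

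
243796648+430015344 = 673811992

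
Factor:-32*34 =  - 1088 = - 2^6*17^1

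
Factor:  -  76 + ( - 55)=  - 131^1=   - 131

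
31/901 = 31/901 = 0.03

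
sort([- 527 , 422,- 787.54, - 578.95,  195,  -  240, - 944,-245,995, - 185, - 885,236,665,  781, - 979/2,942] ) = [ -944, - 885, - 787.54, - 578.95,-527,  -  979/2, - 245, - 240, - 185,195,236,422,665,781, 942, 995]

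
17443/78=17443/78 = 223.63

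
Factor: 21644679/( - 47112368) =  - 2^( - 4 )*3^1*7^1*23^1*41^1*1093^1*2944523^(-1)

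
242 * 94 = 22748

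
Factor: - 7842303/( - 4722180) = 2^( - 2 ) *3^1*5^(  -  1)*7^2 *211^( - 1) *373^ (-1)*17783^1 =2614101/1574060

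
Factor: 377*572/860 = 5^( - 1)*11^1*  13^2*29^1*43^( - 1) = 53911/215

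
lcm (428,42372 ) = 42372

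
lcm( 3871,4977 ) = 34839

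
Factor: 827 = 827^1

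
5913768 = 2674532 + 3239236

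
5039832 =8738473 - 3698641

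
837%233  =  138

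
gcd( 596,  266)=2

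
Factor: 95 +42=137=   137^1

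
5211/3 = 1737 = 1737.00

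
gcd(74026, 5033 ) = 1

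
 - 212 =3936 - 4148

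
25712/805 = 25712/805 = 31.94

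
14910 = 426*35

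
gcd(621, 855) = 9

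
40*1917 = 76680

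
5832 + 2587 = 8419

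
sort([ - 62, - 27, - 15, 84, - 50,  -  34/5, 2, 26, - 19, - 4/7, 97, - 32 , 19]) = [ - 62, - 50, - 32,-27, - 19, - 15 ,-34/5, - 4/7,2, 19, 26,  84, 97] 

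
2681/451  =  2681/451 = 5.94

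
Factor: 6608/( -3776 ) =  - 7/4 = - 2^( - 2 )*7^1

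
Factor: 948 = 2^2* 3^1*79^1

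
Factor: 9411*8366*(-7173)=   -  2^1 * 3^3*47^1*89^1*797^1*3137^1 =-564747691698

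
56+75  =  131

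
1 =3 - 2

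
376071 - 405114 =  - 29043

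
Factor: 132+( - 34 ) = 98 = 2^1*7^2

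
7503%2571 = 2361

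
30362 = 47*646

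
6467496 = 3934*1644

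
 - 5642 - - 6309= 667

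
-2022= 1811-3833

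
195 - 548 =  - 353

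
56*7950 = 445200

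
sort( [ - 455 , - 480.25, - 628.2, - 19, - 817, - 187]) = [-817, - 628.2, - 480.25, -455,-187, - 19]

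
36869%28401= 8468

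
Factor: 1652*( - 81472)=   -  134591744 = - 2^8 *7^1 * 19^1*59^1*67^1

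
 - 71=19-90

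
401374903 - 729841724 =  - 328466821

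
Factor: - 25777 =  - 149^1*173^1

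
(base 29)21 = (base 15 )3e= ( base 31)1s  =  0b111011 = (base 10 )59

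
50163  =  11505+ 38658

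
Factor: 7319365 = 5^1*1463873^1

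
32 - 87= - 55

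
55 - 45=10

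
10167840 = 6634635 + 3533205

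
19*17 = 323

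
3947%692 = 487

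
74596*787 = 58707052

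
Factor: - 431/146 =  - 2^( - 1) *73^( - 1 )*431^1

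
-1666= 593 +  - 2259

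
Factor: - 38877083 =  - 7^1*1601^1 * 3469^1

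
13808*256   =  3534848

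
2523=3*841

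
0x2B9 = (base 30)n7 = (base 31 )mf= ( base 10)697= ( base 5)10242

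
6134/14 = 438 + 1/7 = 438.14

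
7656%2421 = 393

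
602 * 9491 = 5713582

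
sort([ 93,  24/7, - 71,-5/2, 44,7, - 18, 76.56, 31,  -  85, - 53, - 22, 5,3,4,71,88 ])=[-85, - 71, -53, - 22, - 18, - 5/2, 3,24/7,4,5,7,31,44,  71 , 76.56, 88,93]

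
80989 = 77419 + 3570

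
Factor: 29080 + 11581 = 40661= 73^1*557^1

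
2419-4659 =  - 2240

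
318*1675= 532650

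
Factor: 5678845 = 5^1 *139^1 *8171^1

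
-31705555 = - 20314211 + -11391344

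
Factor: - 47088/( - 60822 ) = 24/31  =  2^3*3^1*31^(  -  1) 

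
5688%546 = 228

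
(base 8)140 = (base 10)96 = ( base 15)66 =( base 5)341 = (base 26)3i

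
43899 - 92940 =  -49041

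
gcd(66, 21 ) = 3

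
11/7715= 11/7715= 0.00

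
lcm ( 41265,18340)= 165060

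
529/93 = 529/93  =  5.69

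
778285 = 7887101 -7108816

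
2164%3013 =2164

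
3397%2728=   669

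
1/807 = 1/807=0.00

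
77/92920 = 77/92920  =  0.00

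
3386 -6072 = - 2686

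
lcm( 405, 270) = 810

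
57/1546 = 57/1546 = 0.04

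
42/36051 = 14/12017=0.00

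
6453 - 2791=3662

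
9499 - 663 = 8836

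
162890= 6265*26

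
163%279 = 163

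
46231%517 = 218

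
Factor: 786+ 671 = 31^1 * 47^1 = 1457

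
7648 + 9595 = 17243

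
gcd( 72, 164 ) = 4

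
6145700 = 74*83050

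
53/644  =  53/644 = 0.08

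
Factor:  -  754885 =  - 5^1*17^1*83^1*107^1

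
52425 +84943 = 137368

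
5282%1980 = 1322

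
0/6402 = 0 = 0.00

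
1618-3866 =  - 2248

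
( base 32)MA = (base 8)1312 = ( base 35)ke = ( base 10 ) 714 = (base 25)13e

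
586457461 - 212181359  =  374276102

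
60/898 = 30/449=0.07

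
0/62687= 0  =  0.00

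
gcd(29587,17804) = 1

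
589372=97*6076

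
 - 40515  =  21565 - 62080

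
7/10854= 7/10854 =0.00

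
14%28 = 14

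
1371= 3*457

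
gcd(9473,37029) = 1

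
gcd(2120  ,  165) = 5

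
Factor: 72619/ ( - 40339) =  - 13^(-1)*29^(  -  1 )  *  101^1 * 107^( - 1)*719^1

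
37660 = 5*7532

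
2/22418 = 1/11209 = 0.00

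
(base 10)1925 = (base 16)785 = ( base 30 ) 245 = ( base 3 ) 2122022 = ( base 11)14a0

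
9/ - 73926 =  - 1  +  8213/8214 = - 0.00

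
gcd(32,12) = 4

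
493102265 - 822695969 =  - 329593704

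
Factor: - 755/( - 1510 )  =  1/2  =  2^( - 1)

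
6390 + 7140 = 13530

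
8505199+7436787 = 15941986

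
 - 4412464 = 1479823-5892287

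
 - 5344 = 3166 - 8510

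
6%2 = 0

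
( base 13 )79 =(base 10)100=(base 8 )144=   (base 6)244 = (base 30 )3a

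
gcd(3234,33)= 33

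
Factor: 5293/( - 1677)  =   - 3^( - 1)*13^( - 1 ) * 43^( - 1)*67^1*79^1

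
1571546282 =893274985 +678271297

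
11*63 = 693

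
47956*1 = 47956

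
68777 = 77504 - 8727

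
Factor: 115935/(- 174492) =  - 295/444=- 2^( - 2)*3^ ( - 1 ) * 5^1*37^( - 1)*59^1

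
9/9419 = 9/9419=0.00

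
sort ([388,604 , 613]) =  [388,604, 613]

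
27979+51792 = 79771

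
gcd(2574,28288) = 26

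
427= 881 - 454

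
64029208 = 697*91864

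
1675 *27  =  45225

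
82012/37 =2216 + 20/37=2216.54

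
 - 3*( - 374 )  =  1122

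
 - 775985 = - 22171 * 35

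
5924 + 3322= 9246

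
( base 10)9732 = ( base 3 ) 111100110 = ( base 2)10011000000100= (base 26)EA8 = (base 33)8UU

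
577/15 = 577/15=   38.47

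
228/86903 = 228/86903 = 0.00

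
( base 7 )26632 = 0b1110000001001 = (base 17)17e3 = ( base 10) 7177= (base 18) 142D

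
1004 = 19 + 985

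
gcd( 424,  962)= 2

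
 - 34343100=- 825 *41628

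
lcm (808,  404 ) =808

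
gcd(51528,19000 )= 152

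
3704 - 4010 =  - 306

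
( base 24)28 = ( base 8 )70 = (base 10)56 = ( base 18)32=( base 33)1N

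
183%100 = 83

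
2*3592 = 7184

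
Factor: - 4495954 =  - 2^1*2247977^1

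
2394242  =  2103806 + 290436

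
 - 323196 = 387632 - 710828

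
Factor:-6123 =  - 3^1*  13^1 *157^1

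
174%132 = 42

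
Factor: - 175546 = -2^1*7^1*12539^1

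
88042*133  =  11709586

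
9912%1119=960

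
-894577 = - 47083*19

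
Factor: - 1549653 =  - 3^1*7^1 * 109^1*677^1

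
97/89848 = 97/89848 = 0.00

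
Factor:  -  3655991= -661^1*5531^1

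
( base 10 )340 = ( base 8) 524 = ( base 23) EI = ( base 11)28A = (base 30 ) BA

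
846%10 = 6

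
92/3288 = 23/822 = 0.03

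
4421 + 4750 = 9171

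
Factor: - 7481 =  - 7481^1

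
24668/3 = 8222+2/3 = 8222.67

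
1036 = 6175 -5139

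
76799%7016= 6639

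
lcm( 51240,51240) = 51240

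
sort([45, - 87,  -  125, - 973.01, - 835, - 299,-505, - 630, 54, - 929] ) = [  -  973.01 ,  -  929,  -  835,-630, - 505, - 299  , - 125, - 87,45 , 54] 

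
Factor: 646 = 2^1*  17^1*19^1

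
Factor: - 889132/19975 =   -  2^2*5^( - 2)*17^ ( - 1 )*47^ ( - 1)*199^1*1117^1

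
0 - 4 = -4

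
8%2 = 0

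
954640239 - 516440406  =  438199833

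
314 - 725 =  - 411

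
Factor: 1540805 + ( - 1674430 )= - 5^3*1069^1 = - 133625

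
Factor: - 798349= - 37^1*21577^1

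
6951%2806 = 1339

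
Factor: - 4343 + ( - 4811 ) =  - 2^1*23^1*199^1 = - 9154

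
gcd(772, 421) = 1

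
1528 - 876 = 652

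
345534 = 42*8227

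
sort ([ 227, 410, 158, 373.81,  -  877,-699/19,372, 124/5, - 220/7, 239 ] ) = [-877, - 699/19, - 220/7, 124/5 , 158, 227, 239, 372, 373.81, 410 ] 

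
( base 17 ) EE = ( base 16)FC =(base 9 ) 310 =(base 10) 252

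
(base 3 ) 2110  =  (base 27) 2C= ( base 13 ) 51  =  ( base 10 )66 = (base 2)1000010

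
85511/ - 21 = - 4072+1/21 = - 4071.95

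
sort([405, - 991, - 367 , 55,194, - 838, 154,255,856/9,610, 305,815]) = [ - 991,  -  838, - 367, 55,856/9, 154, 194,255,305, 405,610,815]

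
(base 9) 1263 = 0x3B4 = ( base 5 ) 12243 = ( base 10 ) 948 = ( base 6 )4220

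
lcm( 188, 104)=4888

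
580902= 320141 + 260761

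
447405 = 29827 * 15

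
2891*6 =17346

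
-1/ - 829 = 1/829 = 0.00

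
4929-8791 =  - 3862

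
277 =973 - 696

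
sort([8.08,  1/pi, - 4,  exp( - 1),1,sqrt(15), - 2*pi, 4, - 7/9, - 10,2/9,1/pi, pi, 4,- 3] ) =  [ - 10,- 2*pi, - 4, - 3, - 7/9, 2/9,1/pi,1/pi, exp ( - 1),1,  pi,sqrt(15), 4,4, 8.08 ]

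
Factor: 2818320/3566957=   2^4*3^1*5^1*17^( - 1)*11743^1*209821^ (-1)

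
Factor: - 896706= -2^1*3^2*31^1*1607^1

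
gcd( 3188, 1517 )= 1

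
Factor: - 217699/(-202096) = 2^(-4)*17^( - 1 )* 293^1 = 293/272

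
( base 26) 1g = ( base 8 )52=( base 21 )20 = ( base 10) 42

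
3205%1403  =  399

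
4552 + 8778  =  13330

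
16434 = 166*99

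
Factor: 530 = 2^1*5^1*53^1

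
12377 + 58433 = 70810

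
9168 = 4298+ 4870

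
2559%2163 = 396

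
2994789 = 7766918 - 4772129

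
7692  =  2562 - -5130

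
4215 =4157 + 58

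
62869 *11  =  691559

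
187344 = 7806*24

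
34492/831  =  34492/831 = 41.51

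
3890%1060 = 710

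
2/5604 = 1/2802  =  0.00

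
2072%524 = 500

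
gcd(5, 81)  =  1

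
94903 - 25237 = 69666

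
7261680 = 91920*79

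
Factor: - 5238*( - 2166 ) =2^2 * 3^4*19^2 *97^1 =11345508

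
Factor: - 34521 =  - 3^1*37^1*311^1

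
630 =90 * 7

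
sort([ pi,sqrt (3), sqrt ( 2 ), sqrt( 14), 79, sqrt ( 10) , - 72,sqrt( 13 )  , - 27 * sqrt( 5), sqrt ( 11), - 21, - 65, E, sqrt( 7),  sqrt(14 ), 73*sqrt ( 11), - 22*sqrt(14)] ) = [ - 22*sqrt(14) , - 72, - 65, - 27*sqrt (5), - 21, sqrt( 2),sqrt( 3), sqrt( 7),E, pi , sqrt(10 ), sqrt( 11), sqrt( 13), sqrt( 14 ), sqrt (14),79, 73*sqrt( 11)] 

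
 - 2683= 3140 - 5823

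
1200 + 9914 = 11114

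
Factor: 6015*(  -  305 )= -3^1 *5^2*61^1 * 401^1=-  1834575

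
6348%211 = 18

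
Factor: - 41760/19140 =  - 24/11 = - 2^3  *3^1*11^(-1)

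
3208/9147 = 3208/9147  =  0.35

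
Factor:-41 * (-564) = 2^2*3^1*41^1*47^1=23124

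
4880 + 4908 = 9788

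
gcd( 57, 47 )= 1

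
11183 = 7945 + 3238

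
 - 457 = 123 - 580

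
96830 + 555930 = 652760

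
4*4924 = 19696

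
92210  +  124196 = 216406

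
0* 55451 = 0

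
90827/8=11353  +  3/8 = 11353.38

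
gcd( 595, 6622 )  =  7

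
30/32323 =30/32323 = 0.00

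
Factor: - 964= - 2^2*241^1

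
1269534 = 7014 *181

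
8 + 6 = 14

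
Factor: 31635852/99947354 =2^1*3^1*13^(-1 ) * 619^1 * 773^( - 1 ) * 4259^1*4973^( - 1 ) = 15817926/49973677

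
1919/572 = 1919/572= 3.35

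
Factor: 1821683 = 179^1*10177^1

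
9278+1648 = 10926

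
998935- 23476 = 975459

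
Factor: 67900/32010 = 70/33=2^1* 3^( - 1)*5^1 * 7^1*11^( - 1)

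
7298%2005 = 1283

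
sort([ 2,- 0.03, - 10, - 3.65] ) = [-10, - 3.65, - 0.03, 2]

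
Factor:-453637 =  - 453637^1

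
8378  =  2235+6143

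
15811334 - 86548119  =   - 70736785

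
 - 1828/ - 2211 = 1828/2211 = 0.83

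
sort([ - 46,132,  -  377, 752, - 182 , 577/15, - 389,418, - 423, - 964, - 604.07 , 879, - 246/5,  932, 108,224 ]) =[ - 964, -604.07, - 423, - 389, - 377, - 182 , - 246/5,-46 , 577/15,108,  132,224,418, 752, 879 , 932 ] 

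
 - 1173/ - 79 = 14+67/79 =14.85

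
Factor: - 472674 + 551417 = 7^2*1607^1=78743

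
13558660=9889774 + 3668886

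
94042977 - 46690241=47352736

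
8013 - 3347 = 4666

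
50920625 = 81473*625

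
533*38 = 20254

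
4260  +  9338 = 13598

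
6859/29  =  6859/29=236.52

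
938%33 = 14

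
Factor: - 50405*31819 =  - 5^1 * 17^1*47^1*593^1 * 677^1 = -1603836695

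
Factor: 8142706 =2^1*11^1*13^1*71^1*401^1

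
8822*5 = 44110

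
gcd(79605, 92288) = 1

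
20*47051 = 941020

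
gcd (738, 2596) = 2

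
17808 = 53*336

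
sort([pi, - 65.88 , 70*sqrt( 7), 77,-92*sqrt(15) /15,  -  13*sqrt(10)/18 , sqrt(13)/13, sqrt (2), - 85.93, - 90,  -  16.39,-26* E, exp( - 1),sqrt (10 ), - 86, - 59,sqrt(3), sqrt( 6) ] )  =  [  -  90,  -  86,  -  85.93,  -  26*E, -65.88 , - 59, - 92 * sqrt(15 ) /15, - 16.39 , - 13*sqrt( 10)/18, sqrt( 13)/13, exp( - 1),sqrt(2 ), sqrt( 3 ), sqrt( 6), pi, sqrt(10),77, 70*sqrt( 7)]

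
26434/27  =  979 + 1/27 = 979.04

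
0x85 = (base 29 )4H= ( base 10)133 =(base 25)58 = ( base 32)45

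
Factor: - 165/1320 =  - 2^( - 3 ) = - 1/8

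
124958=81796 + 43162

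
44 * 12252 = 539088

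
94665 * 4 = 378660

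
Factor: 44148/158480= 39/140 = 2^( - 2)*3^1*5^( - 1 ) * 7^ (-1 )*13^1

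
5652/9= 628  =  628.00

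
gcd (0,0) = 0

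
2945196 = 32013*92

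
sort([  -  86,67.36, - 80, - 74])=[  -  86,-80, - 74,67.36 ] 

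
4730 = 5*946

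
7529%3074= 1381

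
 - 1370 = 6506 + -7876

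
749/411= 1 + 338/411 = 1.82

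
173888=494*352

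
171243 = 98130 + 73113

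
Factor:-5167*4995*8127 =-209751083955 = -3^6*5^1*7^1 * 37^1*43^1*5167^1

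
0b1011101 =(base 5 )333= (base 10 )93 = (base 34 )2P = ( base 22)45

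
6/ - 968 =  - 1  +  481/484 = - 0.01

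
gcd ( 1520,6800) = 80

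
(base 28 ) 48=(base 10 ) 120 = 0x78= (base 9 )143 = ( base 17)71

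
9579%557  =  110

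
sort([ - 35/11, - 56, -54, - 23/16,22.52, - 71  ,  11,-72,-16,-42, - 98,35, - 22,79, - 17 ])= [-98,-72, - 71, - 56, -54, - 42, -22,-17, - 16, - 35/11,  -  23/16, 11, 22.52,  35,79 ]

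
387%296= 91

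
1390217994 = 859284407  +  530933587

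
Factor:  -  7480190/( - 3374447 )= 2^1*5^1*137^(  -  1)*24631^( - 1 )*748019^1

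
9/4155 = 3/1385 = 0.00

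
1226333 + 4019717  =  5246050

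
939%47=46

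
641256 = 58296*11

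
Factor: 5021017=157^1 * 31981^1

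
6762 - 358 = 6404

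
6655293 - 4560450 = 2094843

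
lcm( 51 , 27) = 459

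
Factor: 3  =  3^1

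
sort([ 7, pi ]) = [ pi,7] 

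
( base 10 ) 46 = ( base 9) 51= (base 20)26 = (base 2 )101110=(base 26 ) 1k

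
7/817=7/817=   0.01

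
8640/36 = 240 = 240.00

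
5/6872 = 5/6872 = 0.00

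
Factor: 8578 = 2^1*4289^1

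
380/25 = 15  +  1/5 = 15.20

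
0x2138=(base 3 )102122222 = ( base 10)8504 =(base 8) 20470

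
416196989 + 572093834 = 988290823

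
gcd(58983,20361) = 3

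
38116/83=38116/83 = 459.23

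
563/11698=563/11698  =  0.05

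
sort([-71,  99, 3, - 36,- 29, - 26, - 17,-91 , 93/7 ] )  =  [ - 91, - 71, - 36,- 29, - 26, - 17, 3,93/7, 99] 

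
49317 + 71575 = 120892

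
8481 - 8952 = -471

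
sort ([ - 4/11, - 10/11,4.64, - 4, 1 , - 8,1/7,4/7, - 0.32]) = [ - 8, - 4, - 10/11 , - 4/11, - 0.32,1/7, 4/7,1,4.64 ]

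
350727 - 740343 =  -389616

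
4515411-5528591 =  - 1013180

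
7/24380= 7/24380  =  0.00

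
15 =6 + 9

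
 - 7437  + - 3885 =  - 11322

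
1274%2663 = 1274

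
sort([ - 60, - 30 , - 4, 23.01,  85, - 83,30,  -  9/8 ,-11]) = [  -  83, -60, - 30, - 11,- 4, -9/8,23.01,30,85]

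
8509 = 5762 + 2747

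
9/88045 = 9/88045 = 0.00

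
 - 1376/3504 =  - 86/219 = - 0.39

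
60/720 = 1/12  =  0.08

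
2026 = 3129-1103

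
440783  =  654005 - 213222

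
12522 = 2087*6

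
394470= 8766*45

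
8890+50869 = 59759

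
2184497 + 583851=2768348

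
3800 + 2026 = 5826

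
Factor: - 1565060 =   -  2^2*5^1 * 7^2*1597^1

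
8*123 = 984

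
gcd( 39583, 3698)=1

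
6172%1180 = 272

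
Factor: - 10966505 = - 5^1 *11^1*43^1*4637^1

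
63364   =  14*4526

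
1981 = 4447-2466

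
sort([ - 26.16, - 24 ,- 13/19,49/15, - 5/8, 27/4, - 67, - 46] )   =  [ - 67, - 46,-26.16 , - 24,  -  13/19, - 5/8, 49/15, 27/4]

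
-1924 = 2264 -4188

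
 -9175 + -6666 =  - 15841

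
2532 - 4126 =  - 1594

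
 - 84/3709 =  - 84/3709 = -  0.02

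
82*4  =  328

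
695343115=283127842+412215273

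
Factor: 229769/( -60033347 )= - 11^( - 1 )*229769^1*5457577^( - 1)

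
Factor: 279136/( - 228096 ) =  -2^( -3 )*3^( - 4)*13^1*61^1 = - 793/648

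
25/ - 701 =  - 1 + 676/701  =  - 0.04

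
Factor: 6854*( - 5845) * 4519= - 181038505970 = - 2^1*5^1*7^1 * 23^1*149^1*167^1*4519^1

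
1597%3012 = 1597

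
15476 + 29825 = 45301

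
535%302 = 233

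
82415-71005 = 11410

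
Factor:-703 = - 19^1*37^1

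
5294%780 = 614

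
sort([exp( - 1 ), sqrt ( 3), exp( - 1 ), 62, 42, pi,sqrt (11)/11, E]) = [ sqrt (11 )/11, exp( - 1),exp( - 1), sqrt(3), E, pi , 42,62 ]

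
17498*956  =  16728088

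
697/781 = 697/781 = 0.89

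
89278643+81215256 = 170493899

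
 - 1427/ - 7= 203 + 6/7=203.86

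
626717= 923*679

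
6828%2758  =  1312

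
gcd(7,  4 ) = 1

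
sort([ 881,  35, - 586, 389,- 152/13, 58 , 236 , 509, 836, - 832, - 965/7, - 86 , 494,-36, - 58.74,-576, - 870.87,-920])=[ - 920, - 870.87, - 832, - 586, -576, - 965/7, - 86, - 58.74 , - 36 , - 152/13, 35,  58,236,389,494, 509 , 836 , 881]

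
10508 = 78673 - 68165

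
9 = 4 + 5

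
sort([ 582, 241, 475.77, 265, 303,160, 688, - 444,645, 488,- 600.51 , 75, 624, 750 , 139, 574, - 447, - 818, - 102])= [ - 818,-600.51,-447 , - 444 ,-102 , 75, 139, 160,241 , 265,  303, 475.77 , 488, 574, 582, 624, 645, 688, 750]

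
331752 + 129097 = 460849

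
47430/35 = 1355 + 1/7   =  1355.14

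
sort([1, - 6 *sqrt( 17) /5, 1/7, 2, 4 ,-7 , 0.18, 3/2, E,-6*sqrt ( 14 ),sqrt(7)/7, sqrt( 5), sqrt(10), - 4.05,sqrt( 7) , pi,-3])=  [ - 6 *sqrt( 14),-7,-6*sqrt(17)/5  , - 4.05,-3, 1/7,  0.18, sqrt (7)/7, 1,3/2,  2, sqrt(5) , sqrt(7), E , pi, sqrt(10), 4 ]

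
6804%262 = 254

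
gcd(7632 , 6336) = 144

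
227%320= 227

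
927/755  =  927/755 = 1.23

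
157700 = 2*78850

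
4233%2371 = 1862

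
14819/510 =14819/510 = 29.06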